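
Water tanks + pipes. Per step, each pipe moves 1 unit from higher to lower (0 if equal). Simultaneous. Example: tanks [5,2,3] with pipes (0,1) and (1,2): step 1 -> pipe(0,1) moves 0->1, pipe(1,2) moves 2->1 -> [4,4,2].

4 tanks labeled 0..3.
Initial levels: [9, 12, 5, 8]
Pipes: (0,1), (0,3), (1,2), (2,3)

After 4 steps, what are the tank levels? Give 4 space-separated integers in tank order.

Step 1: flows [1->0,0->3,1->2,3->2] -> levels [9 10 7 8]
Step 2: flows [1->0,0->3,1->2,3->2] -> levels [9 8 9 8]
Step 3: flows [0->1,0->3,2->1,2->3] -> levels [7 10 7 10]
Step 4: flows [1->0,3->0,1->2,3->2] -> levels [9 8 9 8]

Answer: 9 8 9 8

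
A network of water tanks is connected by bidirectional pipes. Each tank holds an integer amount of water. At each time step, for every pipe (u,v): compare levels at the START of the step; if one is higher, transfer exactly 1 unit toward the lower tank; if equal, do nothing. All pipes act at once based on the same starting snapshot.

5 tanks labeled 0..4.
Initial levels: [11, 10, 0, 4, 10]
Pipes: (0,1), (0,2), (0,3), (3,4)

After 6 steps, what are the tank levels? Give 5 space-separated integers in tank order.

Answer: 5 8 6 9 7

Derivation:
Step 1: flows [0->1,0->2,0->3,4->3] -> levels [8 11 1 6 9]
Step 2: flows [1->0,0->2,0->3,4->3] -> levels [7 10 2 8 8]
Step 3: flows [1->0,0->2,3->0,3=4] -> levels [8 9 3 7 8]
Step 4: flows [1->0,0->2,0->3,4->3] -> levels [7 8 4 9 7]
Step 5: flows [1->0,0->2,3->0,3->4] -> levels [8 7 5 7 8]
Step 6: flows [0->1,0->2,0->3,4->3] -> levels [5 8 6 9 7]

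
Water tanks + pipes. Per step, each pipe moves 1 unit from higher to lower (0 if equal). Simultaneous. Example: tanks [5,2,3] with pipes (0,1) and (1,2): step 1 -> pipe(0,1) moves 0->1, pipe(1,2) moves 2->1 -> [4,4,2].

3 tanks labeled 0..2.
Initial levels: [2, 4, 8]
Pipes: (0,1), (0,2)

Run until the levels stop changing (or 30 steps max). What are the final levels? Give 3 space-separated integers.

Step 1: flows [1->0,2->0] -> levels [4 3 7]
Step 2: flows [0->1,2->0] -> levels [4 4 6]
Step 3: flows [0=1,2->0] -> levels [5 4 5]
Step 4: flows [0->1,0=2] -> levels [4 5 5]
Step 5: flows [1->0,2->0] -> levels [6 4 4]
Step 6: flows [0->1,0->2] -> levels [4 5 5]
  -> period-2 cycle: step 6 state = step 4 state; never stabilizes
  -> state at step 30: (30-4) mod 2 = 0, same as step 4 -> [4 5 5]

Answer: 4 5 5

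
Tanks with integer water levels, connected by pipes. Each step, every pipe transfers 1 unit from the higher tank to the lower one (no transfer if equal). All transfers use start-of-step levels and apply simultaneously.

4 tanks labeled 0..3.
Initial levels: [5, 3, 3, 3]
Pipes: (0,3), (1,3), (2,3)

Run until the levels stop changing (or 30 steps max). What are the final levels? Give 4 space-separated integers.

Answer: 4 4 4 2

Derivation:
Step 1: flows [0->3,1=3,2=3] -> levels [4 3 3 4]
Step 2: flows [0=3,3->1,3->2] -> levels [4 4 4 2]
Step 3: flows [0->3,1->3,2->3] -> levels [3 3 3 5]
Step 4: flows [3->0,3->1,3->2] -> levels [4 4 4 2]
  -> period-2 cycle: step 4 state = step 2 state; never stabilizes
  -> state at step 30: (30-2) mod 2 = 0, same as step 2 -> [4 4 4 2]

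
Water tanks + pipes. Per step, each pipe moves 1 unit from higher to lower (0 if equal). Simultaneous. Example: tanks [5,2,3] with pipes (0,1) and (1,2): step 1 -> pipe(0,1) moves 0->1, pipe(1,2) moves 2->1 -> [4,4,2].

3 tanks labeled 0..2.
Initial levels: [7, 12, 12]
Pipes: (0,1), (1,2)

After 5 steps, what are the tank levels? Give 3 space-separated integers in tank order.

Step 1: flows [1->0,1=2] -> levels [8 11 12]
Step 2: flows [1->0,2->1] -> levels [9 11 11]
Step 3: flows [1->0,1=2] -> levels [10 10 11]
Step 4: flows [0=1,2->1] -> levels [10 11 10]
Step 5: flows [1->0,1->2] -> levels [11 9 11]

Answer: 11 9 11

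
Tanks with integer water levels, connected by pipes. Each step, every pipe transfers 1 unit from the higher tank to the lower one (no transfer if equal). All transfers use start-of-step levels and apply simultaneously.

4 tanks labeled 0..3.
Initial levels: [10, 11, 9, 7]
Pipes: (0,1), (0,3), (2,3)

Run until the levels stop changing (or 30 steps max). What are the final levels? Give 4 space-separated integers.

Step 1: flows [1->0,0->3,2->3] -> levels [10 10 8 9]
Step 2: flows [0=1,0->3,3->2] -> levels [9 10 9 9]
Step 3: flows [1->0,0=3,2=3] -> levels [10 9 9 9]
Step 4: flows [0->1,0->3,2=3] -> levels [8 10 9 10]
Step 5: flows [1->0,3->0,3->2] -> levels [10 9 10 8]
Step 6: flows [0->1,0->3,2->3] -> levels [8 10 9 10]
  -> period-2 cycle: step 6 state = step 4 state; never stabilizes
  -> state at step 30: (30-4) mod 2 = 0, same as step 4 -> [8 10 9 10]

Answer: 8 10 9 10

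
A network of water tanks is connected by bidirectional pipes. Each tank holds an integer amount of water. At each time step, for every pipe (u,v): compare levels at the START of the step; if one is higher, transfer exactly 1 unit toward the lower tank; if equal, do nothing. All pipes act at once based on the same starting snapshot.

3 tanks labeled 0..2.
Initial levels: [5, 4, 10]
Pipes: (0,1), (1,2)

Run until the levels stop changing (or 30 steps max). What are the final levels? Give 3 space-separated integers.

Step 1: flows [0->1,2->1] -> levels [4 6 9]
Step 2: flows [1->0,2->1] -> levels [5 6 8]
Step 3: flows [1->0,2->1] -> levels [6 6 7]
Step 4: flows [0=1,2->1] -> levels [6 7 6]
Step 5: flows [1->0,1->2] -> levels [7 5 7]
Step 6: flows [0->1,2->1] -> levels [6 7 6]
  -> period-2 cycle: step 6 state = step 4 state; never stabilizes
  -> state at step 30: (30-4) mod 2 = 0, same as step 4 -> [6 7 6]

Answer: 6 7 6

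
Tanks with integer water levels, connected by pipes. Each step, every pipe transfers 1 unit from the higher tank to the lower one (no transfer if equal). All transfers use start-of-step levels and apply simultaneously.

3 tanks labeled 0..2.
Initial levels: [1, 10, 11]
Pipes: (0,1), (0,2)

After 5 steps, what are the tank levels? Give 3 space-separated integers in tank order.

Answer: 6 8 8

Derivation:
Step 1: flows [1->0,2->0] -> levels [3 9 10]
Step 2: flows [1->0,2->0] -> levels [5 8 9]
Step 3: flows [1->0,2->0] -> levels [7 7 8]
Step 4: flows [0=1,2->0] -> levels [8 7 7]
Step 5: flows [0->1,0->2] -> levels [6 8 8]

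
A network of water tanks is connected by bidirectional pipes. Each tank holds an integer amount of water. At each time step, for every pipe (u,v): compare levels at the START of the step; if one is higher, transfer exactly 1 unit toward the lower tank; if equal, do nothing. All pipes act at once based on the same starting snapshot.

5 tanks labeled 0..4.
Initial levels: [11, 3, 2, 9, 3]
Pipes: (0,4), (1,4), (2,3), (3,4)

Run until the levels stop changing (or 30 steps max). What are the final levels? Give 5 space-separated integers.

Step 1: flows [0->4,1=4,3->2,3->4] -> levels [10 3 3 7 5]
Step 2: flows [0->4,4->1,3->2,3->4] -> levels [9 4 4 5 6]
Step 3: flows [0->4,4->1,3->2,4->3] -> levels [8 5 5 5 5]
Step 4: flows [0->4,1=4,2=3,3=4] -> levels [7 5 5 5 6]
Step 5: flows [0->4,4->1,2=3,4->3] -> levels [6 6 5 6 5]
Step 6: flows [0->4,1->4,3->2,3->4] -> levels [5 5 6 4 8]
Step 7: flows [4->0,4->1,2->3,4->3] -> levels [6 6 5 6 5]
  -> period-2 cycle: step 7 state = step 5 state; never stabilizes
  -> state at step 30: (30-5) mod 2 = 1, same as step 6 -> [5 5 6 4 8]

Answer: 5 5 6 4 8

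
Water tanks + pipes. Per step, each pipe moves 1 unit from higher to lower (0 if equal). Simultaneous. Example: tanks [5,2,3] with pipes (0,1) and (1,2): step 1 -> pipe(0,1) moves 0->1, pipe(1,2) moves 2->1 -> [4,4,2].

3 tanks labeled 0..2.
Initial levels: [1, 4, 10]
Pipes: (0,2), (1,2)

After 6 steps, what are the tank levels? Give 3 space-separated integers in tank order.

Answer: 5 5 5

Derivation:
Step 1: flows [2->0,2->1] -> levels [2 5 8]
Step 2: flows [2->0,2->1] -> levels [3 6 6]
Step 3: flows [2->0,1=2] -> levels [4 6 5]
Step 4: flows [2->0,1->2] -> levels [5 5 5]
Step 5: flows [0=2,1=2] -> levels [5 5 5]
  -> stable; steps 6..6 unchanged -> [5 5 5]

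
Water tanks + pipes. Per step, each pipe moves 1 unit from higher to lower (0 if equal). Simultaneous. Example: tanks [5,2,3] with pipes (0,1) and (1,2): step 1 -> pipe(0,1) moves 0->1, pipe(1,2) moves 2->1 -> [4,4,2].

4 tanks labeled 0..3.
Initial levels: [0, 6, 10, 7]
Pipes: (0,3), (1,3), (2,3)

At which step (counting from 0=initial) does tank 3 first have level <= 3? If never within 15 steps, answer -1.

Step 1: flows [3->0,3->1,2->3] -> levels [1 7 9 6]
Step 2: flows [3->0,1->3,2->3] -> levels [2 6 8 7]
Step 3: flows [3->0,3->1,2->3] -> levels [3 7 7 6]
Step 4: flows [3->0,1->3,2->3] -> levels [4 6 6 7]
Step 5: flows [3->0,3->1,3->2] -> levels [5 7 7 4]
Step 6: flows [0->3,1->3,2->3] -> levels [4 6 6 7]
  -> period-2 cycle (repeats step 4); tank 3 never drops to <=3
Tank 3 never reaches <=3 within 15 steps

Answer: -1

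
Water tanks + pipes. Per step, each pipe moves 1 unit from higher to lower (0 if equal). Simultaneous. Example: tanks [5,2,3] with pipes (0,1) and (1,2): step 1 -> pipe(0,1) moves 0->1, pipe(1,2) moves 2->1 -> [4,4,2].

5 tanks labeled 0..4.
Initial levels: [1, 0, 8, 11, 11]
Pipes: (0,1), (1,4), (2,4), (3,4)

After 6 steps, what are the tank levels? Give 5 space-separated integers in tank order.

Step 1: flows [0->1,4->1,4->2,3=4] -> levels [0 2 9 11 9]
Step 2: flows [1->0,4->1,2=4,3->4] -> levels [1 2 9 10 9]
Step 3: flows [1->0,4->1,2=4,3->4] -> levels [2 2 9 9 9]
Step 4: flows [0=1,4->1,2=4,3=4] -> levels [2 3 9 9 8]
Step 5: flows [1->0,4->1,2->4,3->4] -> levels [3 3 8 8 9]
Step 6: flows [0=1,4->1,4->2,4->3] -> levels [3 4 9 9 6]

Answer: 3 4 9 9 6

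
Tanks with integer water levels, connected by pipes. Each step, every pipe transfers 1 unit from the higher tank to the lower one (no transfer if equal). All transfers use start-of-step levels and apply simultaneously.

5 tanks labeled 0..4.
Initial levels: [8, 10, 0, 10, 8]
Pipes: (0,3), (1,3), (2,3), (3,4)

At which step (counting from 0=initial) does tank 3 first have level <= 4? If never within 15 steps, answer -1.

Step 1: flows [3->0,1=3,3->2,3->4] -> levels [9 10 1 7 9]
Step 2: flows [0->3,1->3,3->2,4->3] -> levels [8 9 2 9 8]
Step 3: flows [3->0,1=3,3->2,3->4] -> levels [9 9 3 6 9]
Step 4: flows [0->3,1->3,3->2,4->3] -> levels [8 8 4 8 8]
Step 5: flows [0=3,1=3,3->2,3=4] -> levels [8 8 5 7 8]
Step 6: flows [0->3,1->3,3->2,4->3] -> levels [7 7 6 9 7]
Step 7: flows [3->0,3->1,3->2,3->4] -> levels [8 8 7 5 8]
Step 8: flows [0->3,1->3,2->3,4->3] -> levels [7 7 6 9 7]
  -> period-2 cycle (repeats step 6); tank 3 never drops to <=4
Tank 3 never reaches <=4 within 15 steps

Answer: -1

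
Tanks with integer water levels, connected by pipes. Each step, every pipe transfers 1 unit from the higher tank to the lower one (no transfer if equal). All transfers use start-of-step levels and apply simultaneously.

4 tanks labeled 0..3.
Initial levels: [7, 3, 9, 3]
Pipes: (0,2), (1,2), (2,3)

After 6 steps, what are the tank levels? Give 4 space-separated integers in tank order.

Answer: 6 6 4 6

Derivation:
Step 1: flows [2->0,2->1,2->3] -> levels [8 4 6 4]
Step 2: flows [0->2,2->1,2->3] -> levels [7 5 5 5]
Step 3: flows [0->2,1=2,2=3] -> levels [6 5 6 5]
Step 4: flows [0=2,2->1,2->3] -> levels [6 6 4 6]
Step 5: flows [0->2,1->2,3->2] -> levels [5 5 7 5]
Step 6: flows [2->0,2->1,2->3] -> levels [6 6 4 6]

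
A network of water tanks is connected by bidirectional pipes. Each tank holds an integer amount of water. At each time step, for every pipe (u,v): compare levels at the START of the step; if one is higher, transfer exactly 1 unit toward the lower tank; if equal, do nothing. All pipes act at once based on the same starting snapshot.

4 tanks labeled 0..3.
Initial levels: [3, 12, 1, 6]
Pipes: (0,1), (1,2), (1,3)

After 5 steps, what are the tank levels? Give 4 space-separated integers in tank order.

Step 1: flows [1->0,1->2,1->3] -> levels [4 9 2 7]
Step 2: flows [1->0,1->2,1->3] -> levels [5 6 3 8]
Step 3: flows [1->0,1->2,3->1] -> levels [6 5 4 7]
Step 4: flows [0->1,1->2,3->1] -> levels [5 6 5 6]
Step 5: flows [1->0,1->2,1=3] -> levels [6 4 6 6]

Answer: 6 4 6 6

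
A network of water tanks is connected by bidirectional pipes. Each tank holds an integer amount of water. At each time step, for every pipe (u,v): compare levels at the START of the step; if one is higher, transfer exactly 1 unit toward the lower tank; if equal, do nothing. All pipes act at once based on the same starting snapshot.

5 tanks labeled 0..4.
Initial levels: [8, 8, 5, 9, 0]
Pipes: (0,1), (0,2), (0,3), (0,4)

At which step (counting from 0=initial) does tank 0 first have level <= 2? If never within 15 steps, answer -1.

Answer: -1

Derivation:
Step 1: flows [0=1,0->2,3->0,0->4] -> levels [7 8 6 8 1]
Step 2: flows [1->0,0->2,3->0,0->4] -> levels [7 7 7 7 2]
Step 3: flows [0=1,0=2,0=3,0->4] -> levels [6 7 7 7 3]
Step 4: flows [1->0,2->0,3->0,0->4] -> levels [8 6 6 6 4]
Step 5: flows [0->1,0->2,0->3,0->4] -> levels [4 7 7 7 5]
Step 6: flows [1->0,2->0,3->0,4->0] -> levels [8 6 6 6 4]
  -> period-2 cycle (repeats step 4); tank 0 never drops to <=2
Tank 0 never reaches <=2 within 15 steps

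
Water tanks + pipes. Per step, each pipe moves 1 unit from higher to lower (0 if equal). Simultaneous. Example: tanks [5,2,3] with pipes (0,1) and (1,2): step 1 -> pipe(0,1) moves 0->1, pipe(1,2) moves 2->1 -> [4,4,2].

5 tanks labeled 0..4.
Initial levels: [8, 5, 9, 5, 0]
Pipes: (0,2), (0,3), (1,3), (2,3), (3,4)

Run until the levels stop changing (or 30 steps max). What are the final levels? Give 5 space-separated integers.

Step 1: flows [2->0,0->3,1=3,2->3,3->4] -> levels [8 5 7 6 1]
Step 2: flows [0->2,0->3,3->1,2->3,3->4] -> levels [6 6 7 6 2]
Step 3: flows [2->0,0=3,1=3,2->3,3->4] -> levels [7 6 5 6 3]
Step 4: flows [0->2,0->3,1=3,3->2,3->4] -> levels [5 6 7 5 4]
Step 5: flows [2->0,0=3,1->3,2->3,3->4] -> levels [6 5 5 6 5]
Step 6: flows [0->2,0=3,3->1,3->2,3->4] -> levels [5 6 7 3 6]
Step 7: flows [2->0,0->3,1->3,2->3,4->3] -> levels [5 5 5 7 5]
Step 8: flows [0=2,3->0,3->1,3->2,3->4] -> levels [6 6 6 3 6]
Step 9: flows [0=2,0->3,1->3,2->3,4->3] -> levels [5 5 5 7 5]
  -> period-2 cycle: step 9 state = step 7 state; never stabilizes
  -> state at step 30: (30-7) mod 2 = 1, same as step 8 -> [6 6 6 3 6]

Answer: 6 6 6 3 6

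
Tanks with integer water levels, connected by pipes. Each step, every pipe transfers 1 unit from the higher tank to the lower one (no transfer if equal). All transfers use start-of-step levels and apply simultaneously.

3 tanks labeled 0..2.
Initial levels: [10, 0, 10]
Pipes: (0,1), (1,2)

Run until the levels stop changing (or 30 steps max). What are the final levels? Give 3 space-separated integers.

Answer: 6 8 6

Derivation:
Step 1: flows [0->1,2->1] -> levels [9 2 9]
Step 2: flows [0->1,2->1] -> levels [8 4 8]
Step 3: flows [0->1,2->1] -> levels [7 6 7]
Step 4: flows [0->1,2->1] -> levels [6 8 6]
Step 5: flows [1->0,1->2] -> levels [7 6 7]
  -> period-2 cycle: step 5 state = step 3 state; never stabilizes
  -> state at step 30: (30-3) mod 2 = 1, same as step 4 -> [6 8 6]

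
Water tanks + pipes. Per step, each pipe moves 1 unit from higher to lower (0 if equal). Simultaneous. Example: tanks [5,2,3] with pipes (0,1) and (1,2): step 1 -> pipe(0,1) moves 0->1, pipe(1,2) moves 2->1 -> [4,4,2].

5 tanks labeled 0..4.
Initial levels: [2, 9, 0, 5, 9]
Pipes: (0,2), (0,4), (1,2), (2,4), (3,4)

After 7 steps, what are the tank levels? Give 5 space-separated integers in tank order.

Answer: 4 5 5 4 7

Derivation:
Step 1: flows [0->2,4->0,1->2,4->2,4->3] -> levels [2 8 3 6 6]
Step 2: flows [2->0,4->0,1->2,4->2,3=4] -> levels [4 7 4 6 4]
Step 3: flows [0=2,0=4,1->2,2=4,3->4] -> levels [4 6 5 5 5]
Step 4: flows [2->0,4->0,1->2,2=4,3=4] -> levels [6 5 5 5 4]
Step 5: flows [0->2,0->4,1=2,2->4,3->4] -> levels [4 5 5 4 7]
Step 6: flows [2->0,4->0,1=2,4->2,4->3] -> levels [6 5 5 5 4]
  -> period-2 cycle: step 6 state = step 4 state
  -> state at step 7: (7-4) mod 2 = 1, same as step 5 -> [4 5 5 4 7]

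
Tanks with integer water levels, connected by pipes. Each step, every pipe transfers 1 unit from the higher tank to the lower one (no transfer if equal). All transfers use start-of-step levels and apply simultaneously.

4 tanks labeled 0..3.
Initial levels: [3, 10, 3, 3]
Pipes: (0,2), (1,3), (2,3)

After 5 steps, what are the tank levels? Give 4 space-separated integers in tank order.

Answer: 4 5 4 6

Derivation:
Step 1: flows [0=2,1->3,2=3] -> levels [3 9 3 4]
Step 2: flows [0=2,1->3,3->2] -> levels [3 8 4 4]
Step 3: flows [2->0,1->3,2=3] -> levels [4 7 3 5]
Step 4: flows [0->2,1->3,3->2] -> levels [3 6 5 5]
Step 5: flows [2->0,1->3,2=3] -> levels [4 5 4 6]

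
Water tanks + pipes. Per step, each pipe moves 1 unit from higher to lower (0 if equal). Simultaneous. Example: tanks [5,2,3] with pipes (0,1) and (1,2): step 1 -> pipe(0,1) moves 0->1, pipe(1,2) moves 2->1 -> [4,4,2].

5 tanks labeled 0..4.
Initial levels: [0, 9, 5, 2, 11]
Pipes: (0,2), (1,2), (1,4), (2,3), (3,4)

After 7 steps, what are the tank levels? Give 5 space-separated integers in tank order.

Step 1: flows [2->0,1->2,4->1,2->3,4->3] -> levels [1 9 4 4 9]
Step 2: flows [2->0,1->2,1=4,2=3,4->3] -> levels [2 8 4 5 8]
Step 3: flows [2->0,1->2,1=4,3->2,4->3] -> levels [3 7 5 5 7]
Step 4: flows [2->0,1->2,1=4,2=3,4->3] -> levels [4 6 5 6 6]
Step 5: flows [2->0,1->2,1=4,3->2,3=4] -> levels [5 5 6 5 6]
Step 6: flows [2->0,2->1,4->1,2->3,4->3] -> levels [6 7 3 7 4]
Step 7: flows [0->2,1->2,1->4,3->2,3->4] -> levels [5 5 6 5 6]

Answer: 5 5 6 5 6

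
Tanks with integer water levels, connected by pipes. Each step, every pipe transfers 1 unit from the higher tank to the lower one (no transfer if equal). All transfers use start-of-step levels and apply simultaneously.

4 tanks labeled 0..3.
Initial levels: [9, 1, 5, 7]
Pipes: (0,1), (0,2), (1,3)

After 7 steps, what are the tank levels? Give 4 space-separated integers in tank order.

Answer: 7 4 5 6

Derivation:
Step 1: flows [0->1,0->2,3->1] -> levels [7 3 6 6]
Step 2: flows [0->1,0->2,3->1] -> levels [5 5 7 5]
Step 3: flows [0=1,2->0,1=3] -> levels [6 5 6 5]
Step 4: flows [0->1,0=2,1=3] -> levels [5 6 6 5]
Step 5: flows [1->0,2->0,1->3] -> levels [7 4 5 6]
Step 6: flows [0->1,0->2,3->1] -> levels [5 6 6 5]
  -> period-2 cycle: step 6 state = step 4 state
  -> state at step 7: (7-4) mod 2 = 1, same as step 5 -> [7 4 5 6]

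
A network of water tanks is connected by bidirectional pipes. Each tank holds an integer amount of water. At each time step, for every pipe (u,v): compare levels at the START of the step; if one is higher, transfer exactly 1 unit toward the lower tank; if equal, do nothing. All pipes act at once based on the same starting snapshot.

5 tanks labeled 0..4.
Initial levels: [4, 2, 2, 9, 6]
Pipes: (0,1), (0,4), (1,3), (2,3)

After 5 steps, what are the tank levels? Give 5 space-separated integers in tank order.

Answer: 4 5 5 4 5

Derivation:
Step 1: flows [0->1,4->0,3->1,3->2] -> levels [4 4 3 7 5]
Step 2: flows [0=1,4->0,3->1,3->2] -> levels [5 5 4 5 4]
Step 3: flows [0=1,0->4,1=3,3->2] -> levels [4 5 5 4 5]
Step 4: flows [1->0,4->0,1->3,2->3] -> levels [6 3 4 6 4]
Step 5: flows [0->1,0->4,3->1,3->2] -> levels [4 5 5 4 5]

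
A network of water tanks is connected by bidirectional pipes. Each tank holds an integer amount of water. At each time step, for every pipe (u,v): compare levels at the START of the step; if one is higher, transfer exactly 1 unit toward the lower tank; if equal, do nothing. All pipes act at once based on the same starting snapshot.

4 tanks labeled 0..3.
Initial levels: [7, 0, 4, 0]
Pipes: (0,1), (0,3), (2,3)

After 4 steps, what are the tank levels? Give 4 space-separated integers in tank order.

Step 1: flows [0->1,0->3,2->3] -> levels [5 1 3 2]
Step 2: flows [0->1,0->3,2->3] -> levels [3 2 2 4]
Step 3: flows [0->1,3->0,3->2] -> levels [3 3 3 2]
Step 4: flows [0=1,0->3,2->3] -> levels [2 3 2 4]

Answer: 2 3 2 4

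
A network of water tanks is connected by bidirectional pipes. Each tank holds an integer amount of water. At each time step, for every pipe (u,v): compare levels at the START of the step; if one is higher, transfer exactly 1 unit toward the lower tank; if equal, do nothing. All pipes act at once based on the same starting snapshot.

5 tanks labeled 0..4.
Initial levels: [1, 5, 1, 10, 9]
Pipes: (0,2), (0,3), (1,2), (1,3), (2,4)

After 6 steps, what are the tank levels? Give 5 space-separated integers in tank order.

Answer: 5 5 4 6 6

Derivation:
Step 1: flows [0=2,3->0,1->2,3->1,4->2] -> levels [2 5 3 8 8]
Step 2: flows [2->0,3->0,1->2,3->1,4->2] -> levels [4 5 4 6 7]
Step 3: flows [0=2,3->0,1->2,3->1,4->2] -> levels [5 5 6 4 6]
Step 4: flows [2->0,0->3,2->1,1->3,2=4] -> levels [5 5 4 6 6]
Step 5: flows [0->2,3->0,1->2,3->1,4->2] -> levels [5 5 7 4 5]
Step 6: flows [2->0,0->3,2->1,1->3,2->4] -> levels [5 5 4 6 6]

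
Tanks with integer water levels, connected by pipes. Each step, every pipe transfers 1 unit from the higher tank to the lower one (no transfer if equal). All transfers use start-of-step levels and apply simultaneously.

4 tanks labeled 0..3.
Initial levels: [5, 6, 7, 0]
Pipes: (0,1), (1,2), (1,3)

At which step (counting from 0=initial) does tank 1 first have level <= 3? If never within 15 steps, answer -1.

Answer: 3

Derivation:
Step 1: flows [1->0,2->1,1->3] -> levels [6 5 6 1]
Step 2: flows [0->1,2->1,1->3] -> levels [5 6 5 2]
Step 3: flows [1->0,1->2,1->3] -> levels [6 3 6 3]
Tank 1 first reaches <=3 at step 3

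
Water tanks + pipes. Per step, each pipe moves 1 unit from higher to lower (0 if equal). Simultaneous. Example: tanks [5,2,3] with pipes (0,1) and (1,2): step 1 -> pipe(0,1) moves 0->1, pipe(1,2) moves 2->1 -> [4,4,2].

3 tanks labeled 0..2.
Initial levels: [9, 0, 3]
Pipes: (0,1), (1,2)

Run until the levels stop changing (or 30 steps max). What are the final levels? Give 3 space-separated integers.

Answer: 4 4 4

Derivation:
Step 1: flows [0->1,2->1] -> levels [8 2 2]
Step 2: flows [0->1,1=2] -> levels [7 3 2]
Step 3: flows [0->1,1->2] -> levels [6 3 3]
Step 4: flows [0->1,1=2] -> levels [5 4 3]
Step 5: flows [0->1,1->2] -> levels [4 4 4]
Step 6: flows [0=1,1=2] -> levels [4 4 4]
  -> stable (no change)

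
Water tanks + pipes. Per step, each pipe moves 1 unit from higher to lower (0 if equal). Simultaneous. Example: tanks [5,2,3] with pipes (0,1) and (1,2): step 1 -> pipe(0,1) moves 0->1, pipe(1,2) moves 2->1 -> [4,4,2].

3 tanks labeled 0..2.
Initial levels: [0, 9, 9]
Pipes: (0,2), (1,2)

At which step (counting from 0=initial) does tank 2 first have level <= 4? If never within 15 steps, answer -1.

Step 1: flows [2->0,1=2] -> levels [1 9 8]
Step 2: flows [2->0,1->2] -> levels [2 8 8]
Step 3: flows [2->0,1=2] -> levels [3 8 7]
Step 4: flows [2->0,1->2] -> levels [4 7 7]
Step 5: flows [2->0,1=2] -> levels [5 7 6]
Step 6: flows [2->0,1->2] -> levels [6 6 6]
Step 7: flows [0=2,1=2] -> levels [6 6 6]
  -> stable; tank 2 stays at 6 > 4
Tank 2 never reaches <=4 within 15 steps

Answer: -1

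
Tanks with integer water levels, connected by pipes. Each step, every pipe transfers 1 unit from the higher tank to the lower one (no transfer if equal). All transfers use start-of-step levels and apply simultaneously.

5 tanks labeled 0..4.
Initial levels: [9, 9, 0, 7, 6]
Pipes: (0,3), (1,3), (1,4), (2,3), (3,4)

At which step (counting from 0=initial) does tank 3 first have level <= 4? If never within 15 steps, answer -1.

Answer: 7

Derivation:
Step 1: flows [0->3,1->3,1->4,3->2,3->4] -> levels [8 7 1 7 8]
Step 2: flows [0->3,1=3,4->1,3->2,4->3] -> levels [7 8 2 8 6]
Step 3: flows [3->0,1=3,1->4,3->2,3->4] -> levels [8 7 3 5 8]
Step 4: flows [0->3,1->3,4->1,3->2,4->3] -> levels [7 7 4 7 6]
Step 5: flows [0=3,1=3,1->4,3->2,3->4] -> levels [7 6 5 5 8]
Step 6: flows [0->3,1->3,4->1,2=3,4->3] -> levels [6 6 5 8 6]
Step 7: flows [3->0,3->1,1=4,3->2,3->4] -> levels [7 7 6 4 7]
Tank 3 first reaches <=4 at step 7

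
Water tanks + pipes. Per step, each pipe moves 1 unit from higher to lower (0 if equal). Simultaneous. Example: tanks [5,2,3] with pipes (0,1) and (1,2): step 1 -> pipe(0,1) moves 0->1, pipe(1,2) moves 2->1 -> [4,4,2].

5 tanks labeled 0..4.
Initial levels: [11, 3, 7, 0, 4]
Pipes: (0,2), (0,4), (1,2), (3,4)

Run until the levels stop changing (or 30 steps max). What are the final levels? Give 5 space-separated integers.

Answer: 5 5 6 5 4

Derivation:
Step 1: flows [0->2,0->4,2->1,4->3] -> levels [9 4 7 1 4]
Step 2: flows [0->2,0->4,2->1,4->3] -> levels [7 5 7 2 4]
Step 3: flows [0=2,0->4,2->1,4->3] -> levels [6 6 6 3 4]
Step 4: flows [0=2,0->4,1=2,4->3] -> levels [5 6 6 4 4]
Step 5: flows [2->0,0->4,1=2,3=4] -> levels [5 6 5 4 5]
Step 6: flows [0=2,0=4,1->2,4->3] -> levels [5 5 6 5 4]
Step 7: flows [2->0,0->4,2->1,3->4] -> levels [5 6 4 4 6]
Step 8: flows [0->2,4->0,1->2,4->3] -> levels [5 5 6 5 4]
  -> period-2 cycle: step 8 state = step 6 state; never stabilizes
  -> state at step 30: (30-6) mod 2 = 0, same as step 6 -> [5 5 6 5 4]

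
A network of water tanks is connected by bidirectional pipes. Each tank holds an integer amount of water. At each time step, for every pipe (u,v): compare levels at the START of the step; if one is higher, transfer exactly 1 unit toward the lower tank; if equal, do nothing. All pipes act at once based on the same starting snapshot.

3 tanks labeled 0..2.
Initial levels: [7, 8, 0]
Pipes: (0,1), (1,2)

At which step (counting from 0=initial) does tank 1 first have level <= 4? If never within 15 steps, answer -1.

Step 1: flows [1->0,1->2] -> levels [8 6 1]
Step 2: flows [0->1,1->2] -> levels [7 6 2]
Step 3: flows [0->1,1->2] -> levels [6 6 3]
Step 4: flows [0=1,1->2] -> levels [6 5 4]
Step 5: flows [0->1,1->2] -> levels [5 5 5]
Step 6: flows [0=1,1=2] -> levels [5 5 5]
  -> stable; tank 1 stays at 5 > 4
Tank 1 never reaches <=4 within 15 steps

Answer: -1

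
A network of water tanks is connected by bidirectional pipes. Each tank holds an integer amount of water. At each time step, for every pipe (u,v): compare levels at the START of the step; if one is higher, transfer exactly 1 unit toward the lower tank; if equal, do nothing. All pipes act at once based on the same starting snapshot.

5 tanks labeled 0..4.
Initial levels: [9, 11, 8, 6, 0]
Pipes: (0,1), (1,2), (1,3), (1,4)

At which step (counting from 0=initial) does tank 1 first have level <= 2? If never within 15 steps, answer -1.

Step 1: flows [1->0,1->2,1->3,1->4] -> levels [10 7 9 7 1]
Step 2: flows [0->1,2->1,1=3,1->4] -> levels [9 8 8 7 2]
Step 3: flows [0->1,1=2,1->3,1->4] -> levels [8 7 8 8 3]
Step 4: flows [0->1,2->1,3->1,1->4] -> levels [7 9 7 7 4]
Step 5: flows [1->0,1->2,1->3,1->4] -> levels [8 5 8 8 5]
Step 6: flows [0->1,2->1,3->1,1=4] -> levels [7 8 7 7 5]
Step 7: flows [1->0,1->2,1->3,1->4] -> levels [8 4 8 8 6]
Step 8: flows [0->1,2->1,3->1,4->1] -> levels [7 8 7 7 5]
  -> period-2 cycle (repeats step 6); tank 1 never drops to <=2
Tank 1 never reaches <=2 within 15 steps

Answer: -1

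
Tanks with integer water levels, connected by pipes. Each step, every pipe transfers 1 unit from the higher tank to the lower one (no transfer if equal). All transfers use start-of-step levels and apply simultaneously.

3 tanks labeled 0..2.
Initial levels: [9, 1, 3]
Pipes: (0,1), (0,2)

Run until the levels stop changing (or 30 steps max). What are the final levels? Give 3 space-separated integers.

Answer: 5 4 4

Derivation:
Step 1: flows [0->1,0->2] -> levels [7 2 4]
Step 2: flows [0->1,0->2] -> levels [5 3 5]
Step 3: flows [0->1,0=2] -> levels [4 4 5]
Step 4: flows [0=1,2->0] -> levels [5 4 4]
Step 5: flows [0->1,0->2] -> levels [3 5 5]
Step 6: flows [1->0,2->0] -> levels [5 4 4]
  -> period-2 cycle: step 6 state = step 4 state; never stabilizes
  -> state at step 30: (30-4) mod 2 = 0, same as step 4 -> [5 4 4]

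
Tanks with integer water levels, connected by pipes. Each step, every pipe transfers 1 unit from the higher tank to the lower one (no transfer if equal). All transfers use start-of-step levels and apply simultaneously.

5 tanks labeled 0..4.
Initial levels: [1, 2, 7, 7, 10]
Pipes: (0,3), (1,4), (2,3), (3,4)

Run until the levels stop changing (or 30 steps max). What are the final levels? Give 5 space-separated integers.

Answer: 5 6 5 7 4

Derivation:
Step 1: flows [3->0,4->1,2=3,4->3] -> levels [2 3 7 7 8]
Step 2: flows [3->0,4->1,2=3,4->3] -> levels [3 4 7 7 6]
Step 3: flows [3->0,4->1,2=3,3->4] -> levels [4 5 7 5 6]
Step 4: flows [3->0,4->1,2->3,4->3] -> levels [5 6 6 6 4]
Step 5: flows [3->0,1->4,2=3,3->4] -> levels [6 5 6 4 6]
Step 6: flows [0->3,4->1,2->3,4->3] -> levels [5 6 5 7 4]
Step 7: flows [3->0,1->4,3->2,3->4] -> levels [6 5 6 4 6]
  -> period-2 cycle: step 7 state = step 5 state; never stabilizes
  -> state at step 30: (30-5) mod 2 = 1, same as step 6 -> [5 6 5 7 4]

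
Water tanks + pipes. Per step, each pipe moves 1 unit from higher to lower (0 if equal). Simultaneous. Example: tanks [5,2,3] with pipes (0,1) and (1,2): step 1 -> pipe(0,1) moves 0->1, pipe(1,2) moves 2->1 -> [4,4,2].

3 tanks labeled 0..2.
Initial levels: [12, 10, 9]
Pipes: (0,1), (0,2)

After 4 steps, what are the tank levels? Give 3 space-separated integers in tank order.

Answer: 11 10 10

Derivation:
Step 1: flows [0->1,0->2] -> levels [10 11 10]
Step 2: flows [1->0,0=2] -> levels [11 10 10]
Step 3: flows [0->1,0->2] -> levels [9 11 11]
Step 4: flows [1->0,2->0] -> levels [11 10 10]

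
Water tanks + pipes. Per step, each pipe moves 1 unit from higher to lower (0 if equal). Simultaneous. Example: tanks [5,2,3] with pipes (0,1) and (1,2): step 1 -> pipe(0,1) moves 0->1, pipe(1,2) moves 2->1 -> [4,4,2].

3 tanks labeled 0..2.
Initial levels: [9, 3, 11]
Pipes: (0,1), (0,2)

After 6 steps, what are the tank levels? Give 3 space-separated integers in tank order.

Step 1: flows [0->1,2->0] -> levels [9 4 10]
Step 2: flows [0->1,2->0] -> levels [9 5 9]
Step 3: flows [0->1,0=2] -> levels [8 6 9]
Step 4: flows [0->1,2->0] -> levels [8 7 8]
Step 5: flows [0->1,0=2] -> levels [7 8 8]
Step 6: flows [1->0,2->0] -> levels [9 7 7]

Answer: 9 7 7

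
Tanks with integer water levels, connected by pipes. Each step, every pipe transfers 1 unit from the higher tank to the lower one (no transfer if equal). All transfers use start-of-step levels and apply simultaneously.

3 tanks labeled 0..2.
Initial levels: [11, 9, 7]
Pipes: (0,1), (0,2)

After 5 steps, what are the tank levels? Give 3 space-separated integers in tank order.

Answer: 9 9 9

Derivation:
Step 1: flows [0->1,0->2] -> levels [9 10 8]
Step 2: flows [1->0,0->2] -> levels [9 9 9]
Step 3: flows [0=1,0=2] -> levels [9 9 9]
  -> stable; steps 4..5 unchanged -> [9 9 9]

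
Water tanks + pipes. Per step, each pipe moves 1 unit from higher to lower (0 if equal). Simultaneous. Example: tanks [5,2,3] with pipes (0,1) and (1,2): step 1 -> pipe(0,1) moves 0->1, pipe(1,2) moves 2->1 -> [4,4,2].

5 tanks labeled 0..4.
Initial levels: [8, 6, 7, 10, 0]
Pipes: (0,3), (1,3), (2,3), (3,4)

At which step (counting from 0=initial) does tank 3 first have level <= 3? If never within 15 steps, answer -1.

Step 1: flows [3->0,3->1,3->2,3->4] -> levels [9 7 8 6 1]
Step 2: flows [0->3,1->3,2->3,3->4] -> levels [8 6 7 8 2]
Step 3: flows [0=3,3->1,3->2,3->4] -> levels [8 7 8 5 3]
Step 4: flows [0->3,1->3,2->3,3->4] -> levels [7 6 7 7 4]
Step 5: flows [0=3,3->1,2=3,3->4] -> levels [7 7 7 5 5]
Step 6: flows [0->3,1->3,2->3,3=4] -> levels [6 6 6 8 5]
Step 7: flows [3->0,3->1,3->2,3->4] -> levels [7 7 7 4 6]
Step 8: flows [0->3,1->3,2->3,4->3] -> levels [6 6 6 8 5]
  -> period-2 cycle (repeats step 6); tank 3 never drops to <=3
Tank 3 never reaches <=3 within 15 steps

Answer: -1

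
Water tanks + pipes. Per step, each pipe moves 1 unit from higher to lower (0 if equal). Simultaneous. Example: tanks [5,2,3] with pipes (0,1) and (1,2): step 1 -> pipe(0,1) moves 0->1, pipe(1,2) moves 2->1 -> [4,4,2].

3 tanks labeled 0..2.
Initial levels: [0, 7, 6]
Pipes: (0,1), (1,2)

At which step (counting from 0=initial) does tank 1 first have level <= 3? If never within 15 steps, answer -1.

Step 1: flows [1->0,1->2] -> levels [1 5 7]
Step 2: flows [1->0,2->1] -> levels [2 5 6]
Step 3: flows [1->0,2->1] -> levels [3 5 5]
Step 4: flows [1->0,1=2] -> levels [4 4 5]
Step 5: flows [0=1,2->1] -> levels [4 5 4]
Step 6: flows [1->0,1->2] -> levels [5 3 5]
Tank 1 first reaches <=3 at step 6

Answer: 6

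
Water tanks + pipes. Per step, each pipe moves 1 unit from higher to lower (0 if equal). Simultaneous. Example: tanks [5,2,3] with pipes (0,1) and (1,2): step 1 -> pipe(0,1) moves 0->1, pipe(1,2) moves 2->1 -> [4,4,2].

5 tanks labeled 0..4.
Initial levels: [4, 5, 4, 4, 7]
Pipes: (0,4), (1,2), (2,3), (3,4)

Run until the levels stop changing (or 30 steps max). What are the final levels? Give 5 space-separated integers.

Answer: 5 5 4 6 4

Derivation:
Step 1: flows [4->0,1->2,2=3,4->3] -> levels [5 4 5 5 5]
Step 2: flows [0=4,2->1,2=3,3=4] -> levels [5 5 4 5 5]
Step 3: flows [0=4,1->2,3->2,3=4] -> levels [5 4 6 4 5]
Step 4: flows [0=4,2->1,2->3,4->3] -> levels [5 5 4 6 4]
Step 5: flows [0->4,1->2,3->2,3->4] -> levels [4 4 6 4 6]
Step 6: flows [4->0,2->1,2->3,4->3] -> levels [5 5 4 6 4]
  -> period-2 cycle: step 6 state = step 4 state; never stabilizes
  -> state at step 30: (30-4) mod 2 = 0, same as step 4 -> [5 5 4 6 4]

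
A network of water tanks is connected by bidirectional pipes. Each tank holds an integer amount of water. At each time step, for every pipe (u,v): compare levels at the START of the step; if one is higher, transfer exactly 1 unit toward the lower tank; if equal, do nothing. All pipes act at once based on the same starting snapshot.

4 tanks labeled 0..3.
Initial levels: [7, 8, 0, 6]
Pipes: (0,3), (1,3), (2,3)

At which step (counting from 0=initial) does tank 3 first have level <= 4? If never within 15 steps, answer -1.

Step 1: flows [0->3,1->3,3->2] -> levels [6 7 1 7]
Step 2: flows [3->0,1=3,3->2] -> levels [7 7 2 5]
Step 3: flows [0->3,1->3,3->2] -> levels [6 6 3 6]
Step 4: flows [0=3,1=3,3->2] -> levels [6 6 4 5]
Step 5: flows [0->3,1->3,3->2] -> levels [5 5 5 6]
Step 6: flows [3->0,3->1,3->2] -> levels [6 6 6 3]
Tank 3 first reaches <=4 at step 6

Answer: 6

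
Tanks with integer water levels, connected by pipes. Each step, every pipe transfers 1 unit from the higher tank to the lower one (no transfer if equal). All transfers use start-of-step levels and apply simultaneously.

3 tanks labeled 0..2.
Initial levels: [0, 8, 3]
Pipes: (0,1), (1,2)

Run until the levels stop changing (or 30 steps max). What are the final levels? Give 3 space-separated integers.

Answer: 4 3 4

Derivation:
Step 1: flows [1->0,1->2] -> levels [1 6 4]
Step 2: flows [1->0,1->2] -> levels [2 4 5]
Step 3: flows [1->0,2->1] -> levels [3 4 4]
Step 4: flows [1->0,1=2] -> levels [4 3 4]
Step 5: flows [0->1,2->1] -> levels [3 5 3]
Step 6: flows [1->0,1->2] -> levels [4 3 4]
  -> period-2 cycle: step 6 state = step 4 state; never stabilizes
  -> state at step 30: (30-4) mod 2 = 0, same as step 4 -> [4 3 4]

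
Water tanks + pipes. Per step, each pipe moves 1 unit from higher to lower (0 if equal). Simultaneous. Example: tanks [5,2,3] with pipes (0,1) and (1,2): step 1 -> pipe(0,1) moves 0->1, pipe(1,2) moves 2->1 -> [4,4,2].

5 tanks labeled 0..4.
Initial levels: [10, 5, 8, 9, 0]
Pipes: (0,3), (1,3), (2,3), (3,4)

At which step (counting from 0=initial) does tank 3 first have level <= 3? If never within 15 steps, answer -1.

Answer: -1

Derivation:
Step 1: flows [0->3,3->1,3->2,3->4] -> levels [9 6 9 7 1]
Step 2: flows [0->3,3->1,2->3,3->4] -> levels [8 7 8 7 2]
Step 3: flows [0->3,1=3,2->3,3->4] -> levels [7 7 7 8 3]
Step 4: flows [3->0,3->1,3->2,3->4] -> levels [8 8 8 4 4]
Step 5: flows [0->3,1->3,2->3,3=4] -> levels [7 7 7 7 4]
Step 6: flows [0=3,1=3,2=3,3->4] -> levels [7 7 7 6 5]
Step 7: flows [0->3,1->3,2->3,3->4] -> levels [6 6 6 8 6]
Step 8: flows [3->0,3->1,3->2,3->4] -> levels [7 7 7 4 7]
Step 9: flows [0->3,1->3,2->3,4->3] -> levels [6 6 6 8 6]
  -> period-2 cycle (repeats step 7); tank 3 never drops to <=3
Tank 3 never reaches <=3 within 15 steps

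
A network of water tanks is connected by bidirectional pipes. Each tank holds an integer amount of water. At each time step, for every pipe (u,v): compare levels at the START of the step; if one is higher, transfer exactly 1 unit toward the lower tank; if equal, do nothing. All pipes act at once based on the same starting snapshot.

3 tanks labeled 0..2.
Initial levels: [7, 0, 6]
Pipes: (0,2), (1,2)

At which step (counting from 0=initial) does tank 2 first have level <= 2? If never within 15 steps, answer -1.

Step 1: flows [0->2,2->1] -> levels [6 1 6]
Step 2: flows [0=2,2->1] -> levels [6 2 5]
Step 3: flows [0->2,2->1] -> levels [5 3 5]
Step 4: flows [0=2,2->1] -> levels [5 4 4]
Step 5: flows [0->2,1=2] -> levels [4 4 5]
Step 6: flows [2->0,2->1] -> levels [5 5 3]
Step 7: flows [0->2,1->2] -> levels [4 4 5]
  -> period-2 cycle (repeats step 5); tank 2 never drops to <=2
Tank 2 never reaches <=2 within 15 steps

Answer: -1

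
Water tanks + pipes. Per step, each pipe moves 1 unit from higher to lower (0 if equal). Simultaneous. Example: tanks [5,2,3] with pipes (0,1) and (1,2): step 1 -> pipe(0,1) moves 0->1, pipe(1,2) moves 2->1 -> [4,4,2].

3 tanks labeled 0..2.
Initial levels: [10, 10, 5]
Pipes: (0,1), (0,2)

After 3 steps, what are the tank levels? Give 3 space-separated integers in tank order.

Step 1: flows [0=1,0->2] -> levels [9 10 6]
Step 2: flows [1->0,0->2] -> levels [9 9 7]
Step 3: flows [0=1,0->2] -> levels [8 9 8]

Answer: 8 9 8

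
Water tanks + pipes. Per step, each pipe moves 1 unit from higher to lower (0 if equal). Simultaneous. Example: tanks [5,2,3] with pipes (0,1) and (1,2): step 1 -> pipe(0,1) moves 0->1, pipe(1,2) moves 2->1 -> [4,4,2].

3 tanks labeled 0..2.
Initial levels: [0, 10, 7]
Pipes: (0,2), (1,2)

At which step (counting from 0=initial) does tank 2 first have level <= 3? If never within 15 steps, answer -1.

Step 1: flows [2->0,1->2] -> levels [1 9 7]
Step 2: flows [2->0,1->2] -> levels [2 8 7]
Step 3: flows [2->0,1->2] -> levels [3 7 7]
Step 4: flows [2->0,1=2] -> levels [4 7 6]
Step 5: flows [2->0,1->2] -> levels [5 6 6]
Step 6: flows [2->0,1=2] -> levels [6 6 5]
Step 7: flows [0->2,1->2] -> levels [5 5 7]
Step 8: flows [2->0,2->1] -> levels [6 6 5]
  -> period-2 cycle (repeats step 6); tank 2 never drops to <=3
Tank 2 never reaches <=3 within 15 steps

Answer: -1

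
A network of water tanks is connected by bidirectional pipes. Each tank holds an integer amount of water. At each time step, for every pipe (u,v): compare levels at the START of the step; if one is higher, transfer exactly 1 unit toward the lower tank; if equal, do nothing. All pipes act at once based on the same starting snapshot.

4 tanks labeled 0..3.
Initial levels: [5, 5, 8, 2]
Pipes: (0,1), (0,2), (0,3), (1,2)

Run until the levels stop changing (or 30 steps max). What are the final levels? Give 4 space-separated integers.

Answer: 6 5 5 4

Derivation:
Step 1: flows [0=1,2->0,0->3,2->1] -> levels [5 6 6 3]
Step 2: flows [1->0,2->0,0->3,1=2] -> levels [6 5 5 4]
Step 3: flows [0->1,0->2,0->3,1=2] -> levels [3 6 6 5]
Step 4: flows [1->0,2->0,3->0,1=2] -> levels [6 5 5 4]
  -> period-2 cycle: step 4 state = step 2 state; never stabilizes
  -> state at step 30: (30-2) mod 2 = 0, same as step 2 -> [6 5 5 4]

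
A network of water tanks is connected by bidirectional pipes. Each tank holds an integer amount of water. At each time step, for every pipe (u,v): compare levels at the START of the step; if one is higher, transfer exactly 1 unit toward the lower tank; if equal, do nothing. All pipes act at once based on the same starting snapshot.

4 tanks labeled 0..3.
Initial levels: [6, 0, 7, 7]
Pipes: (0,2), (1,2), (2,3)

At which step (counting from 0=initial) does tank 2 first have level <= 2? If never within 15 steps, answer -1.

Step 1: flows [2->0,2->1,2=3] -> levels [7 1 5 7]
Step 2: flows [0->2,2->1,3->2] -> levels [6 2 6 6]
Step 3: flows [0=2,2->1,2=3] -> levels [6 3 5 6]
Step 4: flows [0->2,2->1,3->2] -> levels [5 4 6 5]
Step 5: flows [2->0,2->1,2->3] -> levels [6 5 3 6]
Step 6: flows [0->2,1->2,3->2] -> levels [5 4 6 5]
  -> period-2 cycle (repeats step 4); tank 2 never drops to <=2
Tank 2 never reaches <=2 within 15 steps

Answer: -1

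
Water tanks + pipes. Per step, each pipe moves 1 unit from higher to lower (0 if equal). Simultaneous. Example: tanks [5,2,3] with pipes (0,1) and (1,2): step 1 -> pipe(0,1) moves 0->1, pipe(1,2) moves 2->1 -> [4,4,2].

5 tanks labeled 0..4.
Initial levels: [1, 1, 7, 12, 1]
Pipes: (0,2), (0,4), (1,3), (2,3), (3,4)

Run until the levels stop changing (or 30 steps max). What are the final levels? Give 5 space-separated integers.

Step 1: flows [2->0,0=4,3->1,3->2,3->4] -> levels [2 2 7 9 2]
Step 2: flows [2->0,0=4,3->1,3->2,3->4] -> levels [3 3 7 6 3]
Step 3: flows [2->0,0=4,3->1,2->3,3->4] -> levels [4 4 5 5 4]
Step 4: flows [2->0,0=4,3->1,2=3,3->4] -> levels [5 5 4 3 5]
Step 5: flows [0->2,0=4,1->3,2->3,4->3] -> levels [4 4 4 6 4]
Step 6: flows [0=2,0=4,3->1,3->2,3->4] -> levels [4 5 5 3 5]
Step 7: flows [2->0,4->0,1->3,2->3,4->3] -> levels [6 4 3 6 3]
Step 8: flows [0->2,0->4,3->1,3->2,3->4] -> levels [4 5 5 3 5]
  -> period-2 cycle: step 8 state = step 6 state; never stabilizes
  -> state at step 30: (30-6) mod 2 = 0, same as step 6 -> [4 5 5 3 5]

Answer: 4 5 5 3 5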